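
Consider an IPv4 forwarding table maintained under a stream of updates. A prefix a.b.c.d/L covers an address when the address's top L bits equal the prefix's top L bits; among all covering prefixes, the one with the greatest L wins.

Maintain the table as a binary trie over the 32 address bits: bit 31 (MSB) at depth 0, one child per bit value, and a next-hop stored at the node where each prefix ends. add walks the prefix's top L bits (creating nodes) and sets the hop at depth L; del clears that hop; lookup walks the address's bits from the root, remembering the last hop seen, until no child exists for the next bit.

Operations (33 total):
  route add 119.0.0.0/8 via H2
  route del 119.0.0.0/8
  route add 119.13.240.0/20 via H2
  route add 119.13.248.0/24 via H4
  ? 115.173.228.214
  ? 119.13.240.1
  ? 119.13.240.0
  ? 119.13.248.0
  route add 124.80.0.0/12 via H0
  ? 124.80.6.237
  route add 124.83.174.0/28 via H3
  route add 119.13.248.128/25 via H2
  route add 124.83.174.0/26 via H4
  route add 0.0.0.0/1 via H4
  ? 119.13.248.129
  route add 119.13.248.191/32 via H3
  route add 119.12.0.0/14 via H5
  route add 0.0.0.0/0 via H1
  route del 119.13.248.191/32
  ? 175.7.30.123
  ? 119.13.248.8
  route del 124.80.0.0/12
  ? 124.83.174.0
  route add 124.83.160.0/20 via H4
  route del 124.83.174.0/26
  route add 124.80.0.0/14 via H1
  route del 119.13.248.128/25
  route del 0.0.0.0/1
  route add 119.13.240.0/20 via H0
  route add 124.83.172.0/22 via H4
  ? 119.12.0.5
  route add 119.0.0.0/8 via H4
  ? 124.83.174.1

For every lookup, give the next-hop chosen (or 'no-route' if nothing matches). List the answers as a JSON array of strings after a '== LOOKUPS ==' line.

Trace:
  + 119.0.0.0/8 (H2) depth=8
  del 119.0.0.0/8 (clear depth 8)
  + 119.13.240.0/20 (H2) depth=20
  + 119.13.248.0/24 (H4) depth=24
  Q 115.173.228.214: descend 01110 ; hops seen [∅] ; pick no-route
  Q 119.13.240.1: descend 01110111000011011111 ; hops seen [H2] ; pick H2
  Q 119.13.240.0: descend 01110111000011011111 ; hops seen [H2] ; pick H2
  Q 119.13.248.0: descend 011101110000110111111000 ; hops seen [H2,H4] ; pick H4
  + 124.80.0.0/12 (H0) depth=12
  Q 124.80.6.237: descend 011111000101 ; hops seen [H0] ; pick H0
  + 124.83.174.0/28 (H3) depth=28
  + 119.13.248.128/25 (H2) depth=25
  + 124.83.174.0/26 (H4) depth=26
  + 0.0.0.0/1 (H4) depth=1
  Q 119.13.248.129: descend 0111011100001101111110001 ; hops seen [H4,H2,H4,H2] ; pick H2
  + 119.13.248.191/32 (H3) depth=32
  + 119.12.0.0/14 (H5) depth=14
  + 0.0.0.0/0 (H1) depth=0
  del 119.13.248.191/32 (clear depth 32)
  Q 175.7.30.123: descend ε ; hops seen [H1] ; pick H1
  Q 119.13.248.8: descend 011101110000110111111000 ; hops seen [H1,H4,H5,H2,H4] ; pick H4
  del 124.80.0.0/12 (clear depth 12)
  Q 124.83.174.0: descend 0111110001010011101011100000 ; hops seen [H1,H4,H4,H3] ; pick H3
  + 124.83.160.0/20 (H4) depth=20
  del 124.83.174.0/26 (clear depth 26)
  + 124.80.0.0/14 (H1) depth=14
  del 119.13.248.128/25 (clear depth 25)
  del 0.0.0.0/1 (clear depth 1)
  + 119.13.240.0/20 (H0) depth=20
  + 124.83.172.0/22 (H4) depth=22
  Q 119.12.0.5: descend 011101110000110 ; hops seen [H1,H5] ; pick H5
  + 119.0.0.0/8 (H4) depth=8
  Q 124.83.174.1: descend 0111110001010011101011100000 ; hops seen [H1,H1,H4,H4,H3] ; pick H3

== LOOKUPS ==
["no-route","H2","H2","H4","H0","H2","H1","H4","H3","H5","H3"]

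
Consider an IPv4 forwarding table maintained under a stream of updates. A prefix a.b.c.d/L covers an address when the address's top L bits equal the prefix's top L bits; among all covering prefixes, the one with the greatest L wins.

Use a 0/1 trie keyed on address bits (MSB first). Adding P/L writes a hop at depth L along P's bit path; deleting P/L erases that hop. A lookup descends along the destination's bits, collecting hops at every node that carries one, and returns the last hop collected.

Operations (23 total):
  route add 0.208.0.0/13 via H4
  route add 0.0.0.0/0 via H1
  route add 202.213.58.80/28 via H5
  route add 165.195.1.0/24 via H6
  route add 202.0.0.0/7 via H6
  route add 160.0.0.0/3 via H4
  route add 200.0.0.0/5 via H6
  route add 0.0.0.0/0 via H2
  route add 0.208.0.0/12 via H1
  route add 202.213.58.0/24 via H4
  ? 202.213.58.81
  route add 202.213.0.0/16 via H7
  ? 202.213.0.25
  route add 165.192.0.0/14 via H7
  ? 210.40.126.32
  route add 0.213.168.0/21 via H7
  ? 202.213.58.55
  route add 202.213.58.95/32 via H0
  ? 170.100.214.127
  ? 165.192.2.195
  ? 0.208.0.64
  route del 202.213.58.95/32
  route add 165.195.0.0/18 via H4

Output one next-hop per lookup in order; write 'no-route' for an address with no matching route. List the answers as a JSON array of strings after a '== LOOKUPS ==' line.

Trace:
  add 0.208.0.0/13 -> H4 at depth 13
  add 0.0.0.0/0 -> H1 at depth 0
  add 202.213.58.80/28 -> H5 at depth 28
  add 165.195.1.0/24 -> H6 at depth 24
  add 202.0.0.0/7 -> H6 at depth 7
  add 160.0.0.0/3 -> H4 at depth 3
  add 200.0.0.0/5 -> H6 at depth 5
  add 0.0.0.0/0 -> H2 at depth 0
  add 0.208.0.0/12 -> H1 at depth 12
  add 202.213.58.0/24 -> H4 at depth 24
  lookup 202.213.58.81: bits 1100101011010101001110100101 walk d0:H2→d1:-→d2:-→d3:-→d4:-→d5:H6→d6:-→d7:H6→d8:-→d9:-→d10:-→d11:-→d12:-→d13:-→d14:-→d15:-→d16:-→d17:-→d18:-→d19:-→d20:-→d21:-→d22:-→d23:-→d24:H4→d25:-→d26:-→d27:-→d28:H5 -> H5
  add 202.213.0.0/16 -> H7 at depth 16
  lookup 202.213.0.25: bits 110010101101010100 walk d0:H2→d1:-→d2:-→d3:-→d4:-→d5:H6→d6:-→d7:H6→d8:-→d9:-→d10:-→d11:-→d12:-→d13:-→d14:-→d15:-→d16:H7→d17:-→d18:- -> H7
  add 165.192.0.0/14 -> H7 at depth 14
  lookup 210.40.126.32: bits 110 walk d0:H2→d1:-→d2:-→d3:- -> H2
  add 0.213.168.0/21 -> H7 at depth 21
  lookup 202.213.58.55: bits 1100101011010101001110100 walk d0:H2→d1:-→d2:-→d3:-→d4:-→d5:H6→d6:-→d7:H6→d8:-→d9:-→d10:-→d11:-→d12:-→d13:-→d14:-→d15:-→d16:H7→d17:-→d18:-→d19:-→d20:-→d21:-→d22:-→d23:-→d24:H4→d25:- -> H4
  add 202.213.58.95/32 -> H0 at depth 32
  lookup 170.100.214.127: bits 1010 walk d0:H2→d1:-→d2:-→d3:H4→d4:- -> H4
  lookup 165.192.2.195: bits 10100101110000 walk d0:H2→d1:-→d2:-→d3:H4→d4:-→d5:-→d6:-→d7:-→d8:-→d9:-→d10:-→d11:-→d12:-→d13:-→d14:H7 -> H7
  lookup 0.208.0.64: bits 0000000011010 walk d0:H2→d1:-→d2:-→d3:-→d4:-→d5:-→d6:-→d7:-→d8:-→d9:-→d10:-→d11:-→d12:H1→d13:H4 -> H4
  del 202.213.58.95/32 (clear depth 32)
  add 165.195.0.0/18 -> H4 at depth 18

== LOOKUPS ==
["H5","H7","H2","H4","H4","H7","H4"]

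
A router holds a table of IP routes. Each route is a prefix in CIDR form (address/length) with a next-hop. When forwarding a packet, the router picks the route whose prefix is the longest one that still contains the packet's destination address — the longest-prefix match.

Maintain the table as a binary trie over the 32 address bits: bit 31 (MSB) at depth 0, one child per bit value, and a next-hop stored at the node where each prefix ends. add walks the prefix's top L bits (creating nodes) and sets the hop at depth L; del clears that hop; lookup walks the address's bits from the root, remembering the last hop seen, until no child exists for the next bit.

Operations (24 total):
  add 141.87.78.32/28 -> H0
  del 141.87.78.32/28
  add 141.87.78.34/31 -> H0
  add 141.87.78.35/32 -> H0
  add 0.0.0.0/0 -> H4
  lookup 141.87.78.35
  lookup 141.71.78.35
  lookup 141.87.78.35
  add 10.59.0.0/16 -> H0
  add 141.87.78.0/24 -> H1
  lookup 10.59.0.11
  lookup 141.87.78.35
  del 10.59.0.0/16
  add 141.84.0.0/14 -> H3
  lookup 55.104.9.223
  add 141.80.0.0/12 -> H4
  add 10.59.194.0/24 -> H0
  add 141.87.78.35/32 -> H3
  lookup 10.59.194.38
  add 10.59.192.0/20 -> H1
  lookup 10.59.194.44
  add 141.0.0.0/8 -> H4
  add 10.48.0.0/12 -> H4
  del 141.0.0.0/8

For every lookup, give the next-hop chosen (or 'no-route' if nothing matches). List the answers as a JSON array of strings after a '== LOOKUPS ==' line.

Process each operation:
  add 141.87.78.32/28 -> H0 at depth 28
  del 141.87.78.32/28 (clear depth 28)
  add 141.87.78.34/31 -> H0 at depth 31
  add 141.87.78.35/32 -> H0 at depth 32
  add 0.0.0.0/0 -> H4 at depth 0
  lookup 141.87.78.35: bits 10001101010101110100111000100011 walk d0:H4→d1:-→d2:-→d3:-→d4:-→d5:-→d6:-→d7:-→d8:-→d9:-→d10:-→d11:-→d12:-→d13:-→d14:-→d15:-→d16:-→d17:-→d18:-→d19:-→d20:-→d21:-→d22:-→d23:-→d24:-→d25:-→d26:-→d27:-→d28:-→d29:-→d30:-→d31:H0→d32:H0 -> H0
  lookup 141.71.78.35: bits 10001101010 walk d0:H4→d1:-→d2:-→d3:-→d4:-→d5:-→d6:-→d7:-→d8:-→d9:-→d10:-→d11:- -> H4
  lookup 141.87.78.35: bits 10001101010101110100111000100011 walk d0:H4→d1:-→d2:-→d3:-→d4:-→d5:-→d6:-→d7:-→d8:-→d9:-→d10:-→d11:-→d12:-→d13:-→d14:-→d15:-→d16:-→d17:-→d18:-→d19:-→d20:-→d21:-→d22:-→d23:-→d24:-→d25:-→d26:-→d27:-→d28:-→d29:-→d30:-→d31:H0→d32:H0 -> H0
  add 10.59.0.0/16 -> H0 at depth 16
  add 141.87.78.0/24 -> H1 at depth 24
  lookup 10.59.0.11: bits 0000101000111011 walk d0:H4→d1:-→d2:-→d3:-→d4:-→d5:-→d6:-→d7:-→d8:-→d9:-→d10:-→d11:-→d12:-→d13:-→d14:-→d15:-→d16:H0 -> H0
  lookup 141.87.78.35: bits 10001101010101110100111000100011 walk d0:H4→d1:-→d2:-→d3:-→d4:-→d5:-→d6:-→d7:-→d8:-→d9:-→d10:-→d11:-→d12:-→d13:-→d14:-→d15:-→d16:-→d17:-→d18:-→d19:-→d20:-→d21:-→d22:-→d23:-→d24:H1→d25:-→d26:-→d27:-→d28:-→d29:-→d30:-→d31:H0→d32:H0 -> H0
  del 10.59.0.0/16 (clear depth 16)
  add 141.84.0.0/14 -> H3 at depth 14
  lookup 55.104.9.223: bits 00 walk d0:H4→d1:-→d2:- -> H4
  add 141.80.0.0/12 -> H4 at depth 12
  add 10.59.194.0/24 -> H0 at depth 24
  add 141.87.78.35/32 -> H3 at depth 32
  lookup 10.59.194.38: bits 000010100011101111000010 walk d0:H4→d1:-→d2:-→d3:-→d4:-→d5:-→d6:-→d7:-→d8:-→d9:-→d10:-→d11:-→d12:-→d13:-→d14:-→d15:-→d16:-→d17:-→d18:-→d19:-→d20:-→d21:-→d22:-→d23:-→d24:H0 -> H0
  add 10.59.192.0/20 -> H1 at depth 20
  lookup 10.59.194.44: bits 000010100011101111000010 walk d0:H4→d1:-→d2:-→d3:-→d4:-→d5:-→d6:-→d7:-→d8:-→d9:-→d10:-→d11:-→d12:-→d13:-→d14:-→d15:-→d16:-→d17:-→d18:-→d19:-→d20:H1→d21:-→d22:-→d23:-→d24:H0 -> H0
  add 141.0.0.0/8 -> H4 at depth 8
  add 10.48.0.0/12 -> H4 at depth 12
  del 141.0.0.0/8 (clear depth 8)

== LOOKUPS ==
["H0","H4","H0","H0","H0","H4","H0","H0"]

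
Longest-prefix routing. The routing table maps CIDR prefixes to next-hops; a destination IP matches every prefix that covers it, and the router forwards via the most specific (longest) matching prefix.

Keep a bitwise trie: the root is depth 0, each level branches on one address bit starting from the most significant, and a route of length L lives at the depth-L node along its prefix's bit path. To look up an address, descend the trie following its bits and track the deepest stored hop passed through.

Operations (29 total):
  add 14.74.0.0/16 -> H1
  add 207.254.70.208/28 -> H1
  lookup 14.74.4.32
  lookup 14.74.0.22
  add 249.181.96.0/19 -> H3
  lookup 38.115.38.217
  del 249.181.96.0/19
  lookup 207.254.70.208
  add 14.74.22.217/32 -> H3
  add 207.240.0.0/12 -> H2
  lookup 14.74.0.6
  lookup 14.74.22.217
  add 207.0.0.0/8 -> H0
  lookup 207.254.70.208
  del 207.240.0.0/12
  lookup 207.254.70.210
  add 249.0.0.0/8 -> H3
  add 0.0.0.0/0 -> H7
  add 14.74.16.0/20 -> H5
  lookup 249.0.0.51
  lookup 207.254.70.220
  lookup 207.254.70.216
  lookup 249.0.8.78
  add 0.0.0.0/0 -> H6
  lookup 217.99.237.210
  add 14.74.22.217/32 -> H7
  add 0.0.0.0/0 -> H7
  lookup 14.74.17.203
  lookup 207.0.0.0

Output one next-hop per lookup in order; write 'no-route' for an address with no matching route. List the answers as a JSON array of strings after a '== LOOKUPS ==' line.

Apply in order:
  add 14.74.0.0/16 -> H1 at depth 16
  add 207.254.70.208/28 -> H1 at depth 28
  lookup 14.74.4.32: bits 0000111001001010 walk d0:-→d1:-→d2:-→d3:-→d4:-→d5:-→d6:-→d7:-→d8:-→d9:-→d10:-→d11:-→d12:-→d13:-→d14:-→d15:-→d16:H1 -> H1
  lookup 14.74.0.22: bits 0000111001001010 walk d0:-→d1:-→d2:-→d3:-→d4:-→d5:-→d6:-→d7:-→d8:-→d9:-→d10:-→d11:-→d12:-→d13:-→d14:-→d15:-→d16:H1 -> H1
  add 249.181.96.0/19 -> H3 at depth 19
  lookup 38.115.38.217: bits 00 walk d0:-→d1:-→d2:- -> no-route
  del 249.181.96.0/19 (clear depth 19)
  lookup 207.254.70.208: bits 1100111111111110010001101101 walk d0:-→d1:-→d2:-→d3:-→d4:-→d5:-→d6:-→d7:-→d8:-→d9:-→d10:-→d11:-→d12:-→d13:-→d14:-→d15:-→d16:-→d17:-→d18:-→d19:-→d20:-→d21:-→d22:-→d23:-→d24:-→d25:-→d26:-→d27:-→d28:H1 -> H1
  add 14.74.22.217/32 -> H3 at depth 32
  add 207.240.0.0/12 -> H2 at depth 12
  lookup 14.74.0.6: bits 0000111001001010000 walk d0:-→d1:-→d2:-→d3:-→d4:-→d5:-→d6:-→d7:-→d8:-→d9:-→d10:-→d11:-→d12:-→d13:-→d14:-→d15:-→d16:H1→d17:-→d18:-→d19:- -> H1
  lookup 14.74.22.217: bits 00001110010010100001011011011001 walk d0:-→d1:-→d2:-→d3:-→d4:-→d5:-→d6:-→d7:-→d8:-→d9:-→d10:-→d11:-→d12:-→d13:-→d14:-→d15:-→d16:H1→d17:-→d18:-→d19:-→d20:-→d21:-→d22:-→d23:-→d24:-→d25:-→d26:-→d27:-→d28:-→d29:-→d30:-→d31:-→d32:H3 -> H3
  add 207.0.0.0/8 -> H0 at depth 8
  lookup 207.254.70.208: bits 1100111111111110010001101101 walk d0:-→d1:-→d2:-→d3:-→d4:-→d5:-→d6:-→d7:-→d8:H0→d9:-→d10:-→d11:-→d12:H2→d13:-→d14:-→d15:-→d16:-→d17:-→d18:-→d19:-→d20:-→d21:-→d22:-→d23:-→d24:-→d25:-→d26:-→d27:-→d28:H1 -> H1
  del 207.240.0.0/12 (clear depth 12)
  lookup 207.254.70.210: bits 1100111111111110010001101101 walk d0:-→d1:-→d2:-→d3:-→d4:-→d5:-→d6:-→d7:-→d8:H0→d9:-→d10:-→d11:-→d12:-→d13:-→d14:-→d15:-→d16:-→d17:-→d18:-→d19:-→d20:-→d21:-→d22:-→d23:-→d24:-→d25:-→d26:-→d27:-→d28:H1 -> H1
  add 249.0.0.0/8 -> H3 at depth 8
  add 0.0.0.0/0 -> H7 at depth 0
  add 14.74.16.0/20 -> H5 at depth 20
  lookup 249.0.0.51: bits 11111001 walk d0:H7→d1:-→d2:-→d3:-→d4:-→d5:-→d6:-→d7:-→d8:H3 -> H3
  lookup 207.254.70.220: bits 1100111111111110010001101101 walk d0:H7→d1:-→d2:-→d3:-→d4:-→d5:-→d6:-→d7:-→d8:H0→d9:-→d10:-→d11:-→d12:-→d13:-→d14:-→d15:-→d16:-→d17:-→d18:-→d19:-→d20:-→d21:-→d22:-→d23:-→d24:-→d25:-→d26:-→d27:-→d28:H1 -> H1
  lookup 207.254.70.216: bits 1100111111111110010001101101 walk d0:H7→d1:-→d2:-→d3:-→d4:-→d5:-→d6:-→d7:-→d8:H0→d9:-→d10:-→d11:-→d12:-→d13:-→d14:-→d15:-→d16:-→d17:-→d18:-→d19:-→d20:-→d21:-→d22:-→d23:-→d24:-→d25:-→d26:-→d27:-→d28:H1 -> H1
  lookup 249.0.8.78: bits 11111001 walk d0:H7→d1:-→d2:-→d3:-→d4:-→d5:-→d6:-→d7:-→d8:H3 -> H3
  add 0.0.0.0/0 -> H6 at depth 0
  lookup 217.99.237.210: bits 110 walk d0:H6→d1:-→d2:-→d3:- -> H6
  add 14.74.22.217/32 -> H7 at depth 32
  add 0.0.0.0/0 -> H7 at depth 0
  lookup 14.74.17.203: bits 000011100100101000010 walk d0:H7→d1:-→d2:-→d3:-→d4:-→d5:-→d6:-→d7:-→d8:-→d9:-→d10:-→d11:-→d12:-→d13:-→d14:-→d15:-→d16:H1→d17:-→d18:-→d19:-→d20:H5→d21:- -> H5
  lookup 207.0.0.0: bits 11001111 walk d0:H7→d1:-→d2:-→d3:-→d4:-→d5:-→d6:-→d7:-→d8:H0 -> H0

== LOOKUPS ==
["H1","H1","no-route","H1","H1","H3","H1","H1","H3","H1","H1","H3","H6","H5","H0"]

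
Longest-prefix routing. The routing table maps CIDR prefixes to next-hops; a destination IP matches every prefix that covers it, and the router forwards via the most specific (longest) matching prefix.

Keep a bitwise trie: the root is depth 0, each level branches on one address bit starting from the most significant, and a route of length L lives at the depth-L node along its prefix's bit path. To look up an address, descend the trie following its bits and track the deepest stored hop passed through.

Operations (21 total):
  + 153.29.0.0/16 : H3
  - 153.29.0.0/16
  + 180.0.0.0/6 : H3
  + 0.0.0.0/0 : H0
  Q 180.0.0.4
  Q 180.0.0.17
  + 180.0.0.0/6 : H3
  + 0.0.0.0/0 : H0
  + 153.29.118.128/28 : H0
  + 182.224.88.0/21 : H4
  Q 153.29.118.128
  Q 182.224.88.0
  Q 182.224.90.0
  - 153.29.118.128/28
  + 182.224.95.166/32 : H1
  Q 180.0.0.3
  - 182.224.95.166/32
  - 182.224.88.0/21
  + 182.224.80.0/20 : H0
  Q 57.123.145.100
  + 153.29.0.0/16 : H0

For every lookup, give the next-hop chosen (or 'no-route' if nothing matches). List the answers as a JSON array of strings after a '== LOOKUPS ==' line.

Trace:
  + 153.29.0.0/16 (H3) depth=16
  - 153.29.0.0/16 clear@16
  + 180.0.0.0/6 (H3) depth=6
  + 0.0.0.0/0 (H0) depth=0
  Q 180.0.0.4: descend 101101 ; hops seen [H0,H3] ; pick H3
  Q 180.0.0.17: descend 101101 ; hops seen [H0,H3] ; pick H3
  + 180.0.0.0/6 (H3) depth=6
  + 0.0.0.0/0 (H0) depth=0
  + 153.29.118.128/28 (H0) depth=28
  + 182.224.88.0/21 (H4) depth=21
  Q 153.29.118.128: descend 1001100100011101011101101000 ; hops seen [H0,H0] ; pick H0
  Q 182.224.88.0: descend 101101101110000001011 ; hops seen [H0,H3,H4] ; pick H4
  Q 182.224.90.0: descend 101101101110000001011 ; hops seen [H0,H3,H4] ; pick H4
  - 153.29.118.128/28 clear@28
  + 182.224.95.166/32 (H1) depth=32
  Q 180.0.0.3: descend 101101 ; hops seen [H0,H3] ; pick H3
  - 182.224.95.166/32 clear@32
  - 182.224.88.0/21 clear@21
  + 182.224.80.0/20 (H0) depth=20
  Q 57.123.145.100: descend ε ; hops seen [H0] ; pick H0
  + 153.29.0.0/16 (H0) depth=16

== LOOKUPS ==
["H3","H3","H0","H4","H4","H3","H0"]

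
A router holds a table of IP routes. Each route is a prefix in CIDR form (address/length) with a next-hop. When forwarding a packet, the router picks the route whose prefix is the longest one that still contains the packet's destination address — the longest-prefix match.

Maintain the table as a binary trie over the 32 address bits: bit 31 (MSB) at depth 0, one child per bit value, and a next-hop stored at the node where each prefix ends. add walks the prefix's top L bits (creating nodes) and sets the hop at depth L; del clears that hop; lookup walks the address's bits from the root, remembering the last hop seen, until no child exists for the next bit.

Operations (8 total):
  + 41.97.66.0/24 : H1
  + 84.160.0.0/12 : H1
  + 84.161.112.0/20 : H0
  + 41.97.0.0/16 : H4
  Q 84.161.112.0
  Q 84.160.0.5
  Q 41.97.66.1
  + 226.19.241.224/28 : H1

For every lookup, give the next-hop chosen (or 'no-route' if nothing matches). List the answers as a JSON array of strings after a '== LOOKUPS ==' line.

Process each operation:
  add 41.97.66.0/24 -> H1 at depth 24
  add 84.160.0.0/12 -> H1 at depth 12
  add 84.161.112.0/20 -> H0 at depth 20
  add 41.97.0.0/16 -> H4 at depth 16
  lookup 84.161.112.0: bits 01010100101000010111 walk d0:-→d1:-→d2:-→d3:-→d4:-→d5:-→d6:-→d7:-→d8:-→d9:-→d10:-→d11:-→d12:H1→d13:-→d14:-→d15:-→d16:-→d17:-→d18:-→d19:-→d20:H0 -> H0
  lookup 84.160.0.5: bits 010101001010000 walk d0:-→d1:-→d2:-→d3:-→d4:-→d5:-→d6:-→d7:-→d8:-→d9:-→d10:-→d11:-→d12:H1→d13:-→d14:-→d15:- -> H1
  lookup 41.97.66.1: bits 001010010110000101000010 walk d0:-→d1:-→d2:-→d3:-→d4:-→d5:-→d6:-→d7:-→d8:-→d9:-→d10:-→d11:-→d12:-→d13:-→d14:-→d15:-→d16:H4→d17:-→d18:-→d19:-→d20:-→d21:-→d22:-→d23:-→d24:H1 -> H1
  add 226.19.241.224/28 -> H1 at depth 28

== LOOKUPS ==
["H0","H1","H1"]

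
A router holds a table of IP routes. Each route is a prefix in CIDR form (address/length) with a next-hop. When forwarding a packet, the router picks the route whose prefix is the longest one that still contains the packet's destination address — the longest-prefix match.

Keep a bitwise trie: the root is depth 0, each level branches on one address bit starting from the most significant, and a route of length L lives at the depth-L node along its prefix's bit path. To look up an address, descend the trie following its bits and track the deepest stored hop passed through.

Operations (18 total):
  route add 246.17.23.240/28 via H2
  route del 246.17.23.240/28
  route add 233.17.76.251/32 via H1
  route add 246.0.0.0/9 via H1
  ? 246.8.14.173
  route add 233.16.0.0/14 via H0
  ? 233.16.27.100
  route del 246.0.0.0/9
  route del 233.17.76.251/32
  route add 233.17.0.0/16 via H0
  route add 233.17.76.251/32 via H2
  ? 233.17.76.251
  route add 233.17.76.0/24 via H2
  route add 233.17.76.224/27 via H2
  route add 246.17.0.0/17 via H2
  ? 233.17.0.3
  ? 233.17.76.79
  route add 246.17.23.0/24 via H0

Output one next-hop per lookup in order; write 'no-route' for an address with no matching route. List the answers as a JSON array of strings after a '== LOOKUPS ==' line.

Trace:
  add 246.17.23.240/28 -> H2 at depth 28
  del 246.17.23.240/28 (clear depth 28)
  add 233.17.76.251/32 -> H1 at depth 32
  add 246.0.0.0/9 -> H1 at depth 9
  Q 246.8.14.173: descend 11110110000 ; hops seen [H1] ; pick H1
  add 233.16.0.0/14 -> H0 at depth 14
  Q 233.16.27.100: descend 111010010001000 ; hops seen [H0] ; pick H0
  del 246.0.0.0/9 (clear depth 9)
  del 233.17.76.251/32 (clear depth 32)
  add 233.17.0.0/16 -> H0 at depth 16
  add 233.17.76.251/32 -> H2 at depth 32
  Q 233.17.76.251: descend 11101001000100010100110011111011 ; hops seen [H0,H0,H2] ; pick H2
  add 233.17.76.0/24 -> H2 at depth 24
  add 233.17.76.224/27 -> H2 at depth 27
  add 246.17.0.0/17 -> H2 at depth 17
  Q 233.17.0.3: descend 11101001000100010 ; hops seen [H0,H0] ; pick H0
  Q 233.17.76.79: descend 111010010001000101001100 ; hops seen [H0,H0,H2] ; pick H2
  add 246.17.23.0/24 -> H0 at depth 24

== LOOKUPS ==
["H1","H0","H2","H0","H2"]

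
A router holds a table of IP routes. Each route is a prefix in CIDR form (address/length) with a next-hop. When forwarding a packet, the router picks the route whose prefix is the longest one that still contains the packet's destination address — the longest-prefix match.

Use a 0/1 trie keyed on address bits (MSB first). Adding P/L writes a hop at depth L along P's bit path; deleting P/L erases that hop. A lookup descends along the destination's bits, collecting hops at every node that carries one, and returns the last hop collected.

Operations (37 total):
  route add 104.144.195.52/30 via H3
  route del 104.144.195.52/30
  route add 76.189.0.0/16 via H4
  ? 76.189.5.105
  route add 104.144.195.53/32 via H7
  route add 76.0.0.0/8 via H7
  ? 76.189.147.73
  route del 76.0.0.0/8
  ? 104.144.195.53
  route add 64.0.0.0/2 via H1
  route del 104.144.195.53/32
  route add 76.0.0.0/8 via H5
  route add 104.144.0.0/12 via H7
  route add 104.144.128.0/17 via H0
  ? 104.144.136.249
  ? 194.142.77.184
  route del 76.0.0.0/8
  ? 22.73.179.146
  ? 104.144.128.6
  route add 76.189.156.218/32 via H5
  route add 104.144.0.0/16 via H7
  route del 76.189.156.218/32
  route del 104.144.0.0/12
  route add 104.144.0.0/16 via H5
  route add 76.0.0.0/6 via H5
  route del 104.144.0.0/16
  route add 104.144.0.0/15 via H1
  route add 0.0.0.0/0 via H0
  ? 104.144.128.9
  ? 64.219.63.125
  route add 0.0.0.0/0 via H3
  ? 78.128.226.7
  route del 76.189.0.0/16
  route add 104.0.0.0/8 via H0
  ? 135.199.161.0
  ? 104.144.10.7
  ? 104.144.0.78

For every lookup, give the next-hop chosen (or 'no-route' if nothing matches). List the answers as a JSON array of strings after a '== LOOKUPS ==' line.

Trace:
  + 104.144.195.52/30 (H3) depth=30
  - 104.144.195.52/30 clear@30
  + 76.189.0.0/16 (H4) depth=16
  Q 76.189.5.105: descend 0100110010111101 ; hops seen [H4] ; pick H4
  + 104.144.195.53/32 (H7) depth=32
  + 76.0.0.0/8 (H7) depth=8
  Q 76.189.147.73: descend 0100110010111101 ; hops seen [H7,H4] ; pick H4
  - 76.0.0.0/8 clear@8
  Q 104.144.195.53: descend 01101000100100001100001100110101 ; hops seen [H7] ; pick H7
  + 64.0.0.0/2 (H1) depth=2
  - 104.144.195.53/32 clear@32
  + 76.0.0.0/8 (H5) depth=8
  + 104.144.0.0/12 (H7) depth=12
  + 104.144.128.0/17 (H0) depth=17
  Q 104.144.136.249: descend 01101000100100001 ; hops seen [H1,H7,H0] ; pick H0
  Q 194.142.77.184: descend ε ; hops seen [∅] ; pick no-route
  - 76.0.0.0/8 clear@8
  Q 22.73.179.146: descend 0 ; hops seen [∅] ; pick no-route
  Q 104.144.128.6: descend 01101000100100001 ; hops seen [H1,H7,H0] ; pick H0
  + 76.189.156.218/32 (H5) depth=32
  + 104.144.0.0/16 (H7) depth=16
  - 76.189.156.218/32 clear@32
  - 104.144.0.0/12 clear@12
  + 104.144.0.0/16 (H5) depth=16
  + 76.0.0.0/6 (H5) depth=6
  - 104.144.0.0/16 clear@16
  + 104.144.0.0/15 (H1) depth=15
  + 0.0.0.0/0 (H0) depth=0
  Q 104.144.128.9: descend 01101000100100001 ; hops seen [H0,H1,H1,H0] ; pick H0
  Q 64.219.63.125: descend 0100 ; hops seen [H0,H1] ; pick H1
  + 0.0.0.0/0 (H3) depth=0
  Q 78.128.226.7: descend 010011 ; hops seen [H3,H1,H5] ; pick H5
  - 76.189.0.0/16 clear@16
  + 104.0.0.0/8 (H0) depth=8
  Q 135.199.161.0: descend ε ; hops seen [H3] ; pick H3
  Q 104.144.10.7: descend 0110100010010000 ; hops seen [H3,H1,H0,H1] ; pick H1
  Q 104.144.0.78: descend 0110100010010000 ; hops seen [H3,H1,H0,H1] ; pick H1

== LOOKUPS ==
["H4","H4","H7","H0","no-route","no-route","H0","H0","H1","H5","H3","H1","H1"]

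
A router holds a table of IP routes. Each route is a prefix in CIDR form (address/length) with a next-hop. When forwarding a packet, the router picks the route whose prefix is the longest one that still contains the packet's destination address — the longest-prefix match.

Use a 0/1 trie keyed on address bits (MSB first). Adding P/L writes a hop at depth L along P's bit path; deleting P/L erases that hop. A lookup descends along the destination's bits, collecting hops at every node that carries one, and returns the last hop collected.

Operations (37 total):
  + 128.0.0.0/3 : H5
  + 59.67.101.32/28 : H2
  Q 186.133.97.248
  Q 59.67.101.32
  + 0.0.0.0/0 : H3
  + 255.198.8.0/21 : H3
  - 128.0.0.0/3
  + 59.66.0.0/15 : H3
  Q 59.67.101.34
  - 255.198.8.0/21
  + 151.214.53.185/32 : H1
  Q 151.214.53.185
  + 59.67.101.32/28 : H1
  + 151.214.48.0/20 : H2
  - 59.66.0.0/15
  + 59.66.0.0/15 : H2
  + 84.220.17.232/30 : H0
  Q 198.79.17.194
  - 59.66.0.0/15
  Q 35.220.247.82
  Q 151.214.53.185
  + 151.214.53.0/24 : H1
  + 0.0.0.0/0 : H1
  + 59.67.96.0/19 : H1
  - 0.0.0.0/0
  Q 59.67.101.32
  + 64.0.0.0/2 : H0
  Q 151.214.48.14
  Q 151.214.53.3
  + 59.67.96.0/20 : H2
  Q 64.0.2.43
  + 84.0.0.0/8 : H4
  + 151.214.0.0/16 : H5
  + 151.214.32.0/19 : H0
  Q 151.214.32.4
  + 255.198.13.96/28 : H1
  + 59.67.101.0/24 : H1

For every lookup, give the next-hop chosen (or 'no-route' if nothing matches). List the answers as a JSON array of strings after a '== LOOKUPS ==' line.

Apply in order:
  add 128.0.0.0/3 -> H5 at depth 3
  add 59.67.101.32/28 -> H2 at depth 28
  lookup 186.133.97.248: bits 10 walk d0:-→d1:-→d2:- -> no-route
  lookup 59.67.101.32: bits 0011101101000011011001010010 walk d0:-→d1:-→d2:-→d3:-→d4:-→d5:-→d6:-→d7:-→d8:-→d9:-→d10:-→d11:-→d12:-→d13:-→d14:-→d15:-→d16:-→d17:-→d18:-→d19:-→d20:-→d21:-→d22:-→d23:-→d24:-→d25:-→d26:-→d27:-→d28:H2 -> H2
  add 0.0.0.0/0 -> H3 at depth 0
  add 255.198.8.0/21 -> H3 at depth 21
  del 128.0.0.0/3 (clear depth 3)
  add 59.66.0.0/15 -> H3 at depth 15
  lookup 59.67.101.34: bits 0011101101000011011001010010 walk d0:H3→d1:-→d2:-→d3:-→d4:-→d5:-→d6:-→d7:-→d8:-→d9:-→d10:-→d11:-→d12:-→d13:-→d14:-→d15:H3→d16:-→d17:-→d18:-→d19:-→d20:-→d21:-→d22:-→d23:-→d24:-→d25:-→d26:-→d27:-→d28:H2 -> H2
  del 255.198.8.0/21 (clear depth 21)
  add 151.214.53.185/32 -> H1 at depth 32
  lookup 151.214.53.185: bits 10010111110101100011010110111001 walk d0:H3→d1:-→d2:-→d3:-→d4:-→d5:-→d6:-→d7:-→d8:-→d9:-→d10:-→d11:-→d12:-→d13:-→d14:-→d15:-→d16:-→d17:-→d18:-→d19:-→d20:-→d21:-→d22:-→d23:-→d24:-→d25:-→d26:-→d27:-→d28:-→d29:-→d30:-→d31:-→d32:H1 -> H1
  add 59.67.101.32/28 -> H1 at depth 28
  add 151.214.48.0/20 -> H2 at depth 20
  del 59.66.0.0/15 (clear depth 15)
  add 59.66.0.0/15 -> H2 at depth 15
  add 84.220.17.232/30 -> H0 at depth 30
  lookup 198.79.17.194: bits 11 walk d0:H3→d1:-→d2:- -> H3
  del 59.66.0.0/15 (clear depth 15)
  lookup 35.220.247.82: bits 001 walk d0:H3→d1:-→d2:-→d3:- -> H3
  lookup 151.214.53.185: bits 10010111110101100011010110111001 walk d0:H3→d1:-→d2:-→d3:-→d4:-→d5:-→d6:-→d7:-→d8:-→d9:-→d10:-→d11:-→d12:-→d13:-→d14:-→d15:-→d16:-→d17:-→d18:-→d19:-→d20:H2→d21:-→d22:-→d23:-→d24:-→d25:-→d26:-→d27:-→d28:-→d29:-→d30:-→d31:-→d32:H1 -> H1
  add 151.214.53.0/24 -> H1 at depth 24
  add 0.0.0.0/0 -> H1 at depth 0
  add 59.67.96.0/19 -> H1 at depth 19
  del 0.0.0.0/0 (clear depth 0)
  lookup 59.67.101.32: bits 0011101101000011011001010010 walk d0:-→d1:-→d2:-→d3:-→d4:-→d5:-→d6:-→d7:-→d8:-→d9:-→d10:-→d11:-→d12:-→d13:-→d14:-→d15:-→d16:-→d17:-→d18:-→d19:H1→d20:-→d21:-→d22:-→d23:-→d24:-→d25:-→d26:-→d27:-→d28:H1 -> H1
  add 64.0.0.0/2 -> H0 at depth 2
  lookup 151.214.48.14: bits 100101111101011000110 walk d0:-→d1:-→d2:-→d3:-→d4:-→d5:-→d6:-→d7:-→d8:-→d9:-→d10:-→d11:-→d12:-→d13:-→d14:-→d15:-→d16:-→d17:-→d18:-→d19:-→d20:H2→d21:- -> H2
  lookup 151.214.53.3: bits 100101111101011000110101 walk d0:-→d1:-→d2:-→d3:-→d4:-→d5:-→d6:-→d7:-→d8:-→d9:-→d10:-→d11:-→d12:-→d13:-→d14:-→d15:-→d16:-→d17:-→d18:-→d19:-→d20:H2→d21:-→d22:-→d23:-→d24:H1 -> H1
  add 59.67.96.0/20 -> H2 at depth 20
  lookup 64.0.2.43: bits 010 walk d0:-→d1:-→d2:H0→d3:- -> H0
  add 84.0.0.0/8 -> H4 at depth 8
  add 151.214.0.0/16 -> H5 at depth 16
  add 151.214.32.0/19 -> H0 at depth 19
  lookup 151.214.32.4: bits 1001011111010110001 walk d0:-→d1:-→d2:-→d3:-→d4:-→d5:-→d6:-→d7:-→d8:-→d9:-→d10:-→d11:-→d12:-→d13:-→d14:-→d15:-→d16:H5→d17:-→d18:-→d19:H0 -> H0
  add 255.198.13.96/28 -> H1 at depth 28
  add 59.67.101.0/24 -> H1 at depth 24

== LOOKUPS ==
["no-route","H2","H2","H1","H3","H3","H1","H1","H2","H1","H0","H0"]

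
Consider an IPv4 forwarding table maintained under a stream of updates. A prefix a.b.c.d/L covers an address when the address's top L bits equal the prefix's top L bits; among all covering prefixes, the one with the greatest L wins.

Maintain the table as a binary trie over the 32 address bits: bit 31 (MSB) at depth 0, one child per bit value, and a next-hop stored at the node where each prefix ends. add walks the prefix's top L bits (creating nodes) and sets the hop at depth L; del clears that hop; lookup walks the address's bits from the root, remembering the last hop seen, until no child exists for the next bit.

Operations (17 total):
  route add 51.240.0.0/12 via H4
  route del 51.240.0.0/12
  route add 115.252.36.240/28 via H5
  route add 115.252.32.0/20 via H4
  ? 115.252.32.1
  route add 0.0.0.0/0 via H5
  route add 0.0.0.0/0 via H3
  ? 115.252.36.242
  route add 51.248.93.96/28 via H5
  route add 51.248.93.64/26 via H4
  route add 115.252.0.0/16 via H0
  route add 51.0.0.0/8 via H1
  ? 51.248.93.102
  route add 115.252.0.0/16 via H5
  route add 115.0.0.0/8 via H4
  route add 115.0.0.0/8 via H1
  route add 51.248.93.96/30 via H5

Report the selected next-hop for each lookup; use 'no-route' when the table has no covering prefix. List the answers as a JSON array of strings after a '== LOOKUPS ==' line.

Apply in order:
  + 51.240.0.0/12 (H4) depth=12
  del 51.240.0.0/12 (clear depth 12)
  + 115.252.36.240/28 (H5) depth=28
  + 115.252.32.0/20 (H4) depth=20
  Q 115.252.32.1: descend 011100111111110000100 ; hops seen [H4] ; pick H4
  + 0.0.0.0/0 (H5) depth=0
  + 0.0.0.0/0 (H3) depth=0
  Q 115.252.36.242: descend 0111001111111100001001001111 ; hops seen [H3,H4,H5] ; pick H5
  + 51.248.93.96/28 (H5) depth=28
  + 51.248.93.64/26 (H4) depth=26
  + 115.252.0.0/16 (H0) depth=16
  + 51.0.0.0/8 (H1) depth=8
  Q 51.248.93.102: descend 0011001111111000010111010110 ; hops seen [H3,H1,H4,H5] ; pick H5
  + 115.252.0.0/16 (H5) depth=16
  + 115.0.0.0/8 (H4) depth=8
  + 115.0.0.0/8 (H1) depth=8
  + 51.248.93.96/30 (H5) depth=30

== LOOKUPS ==
["H4","H5","H5"]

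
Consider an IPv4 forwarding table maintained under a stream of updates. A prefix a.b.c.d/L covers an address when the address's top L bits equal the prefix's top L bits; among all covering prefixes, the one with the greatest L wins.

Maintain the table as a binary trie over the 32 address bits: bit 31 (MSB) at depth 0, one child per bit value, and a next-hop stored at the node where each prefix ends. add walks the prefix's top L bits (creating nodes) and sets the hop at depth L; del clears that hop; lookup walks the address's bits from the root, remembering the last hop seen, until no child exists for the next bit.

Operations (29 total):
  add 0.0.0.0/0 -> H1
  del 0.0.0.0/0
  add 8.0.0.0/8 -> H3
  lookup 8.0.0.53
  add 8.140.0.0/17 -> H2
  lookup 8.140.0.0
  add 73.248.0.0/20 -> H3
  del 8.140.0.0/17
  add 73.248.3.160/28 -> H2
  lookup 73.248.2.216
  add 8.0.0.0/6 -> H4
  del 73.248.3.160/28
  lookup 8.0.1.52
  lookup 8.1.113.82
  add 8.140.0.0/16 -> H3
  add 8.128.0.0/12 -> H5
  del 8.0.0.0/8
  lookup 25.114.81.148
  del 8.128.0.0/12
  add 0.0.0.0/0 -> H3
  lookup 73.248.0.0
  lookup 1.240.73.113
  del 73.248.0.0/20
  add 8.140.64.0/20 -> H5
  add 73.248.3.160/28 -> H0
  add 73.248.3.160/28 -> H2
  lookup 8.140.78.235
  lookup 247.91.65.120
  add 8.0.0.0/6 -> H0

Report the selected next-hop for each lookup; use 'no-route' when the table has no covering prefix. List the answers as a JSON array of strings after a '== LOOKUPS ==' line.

Process each operation:
  add 0.0.0.0/0 -> H1 at depth 0
  del 0.0.0.0/0 (clear depth 0)
  add 8.0.0.0/8 -> H3 at depth 8
  lookup 8.0.0.53: bits 00001000 walk d0:-→d1:-→d2:-→d3:-→d4:-→d5:-→d6:-→d7:-→d8:H3 -> H3
  add 8.140.0.0/17 -> H2 at depth 17
  lookup 8.140.0.0: bits 00001000100011000 walk d0:-→d1:-→d2:-→d3:-→d4:-→d5:-→d6:-→d7:-→d8:H3→d9:-→d10:-→d11:-→d12:-→d13:-→d14:-→d15:-→d16:-→d17:H2 -> H2
  add 73.248.0.0/20 -> H3 at depth 20
  del 8.140.0.0/17 (clear depth 17)
  add 73.248.3.160/28 -> H2 at depth 28
  lookup 73.248.2.216: bits 01001001111110000000001 walk d0:-→d1:-→d2:-→d3:-→d4:-→d5:-→d6:-→d7:-→d8:-→d9:-→d10:-→d11:-→d12:-→d13:-→d14:-→d15:-→d16:-→d17:-→d18:-→d19:-→d20:H3→d21:-→d22:-→d23:- -> H3
  add 8.0.0.0/6 -> H4 at depth 6
  del 73.248.3.160/28 (clear depth 28)
  lookup 8.0.1.52: bits 00001000 walk d0:-→d1:-→d2:-→d3:-→d4:-→d5:-→d6:H4→d7:-→d8:H3 -> H3
  lookup 8.1.113.82: bits 00001000 walk d0:-→d1:-→d2:-→d3:-→d4:-→d5:-→d6:H4→d7:-→d8:H3 -> H3
  add 8.140.0.0/16 -> H3 at depth 16
  add 8.128.0.0/12 -> H5 at depth 12
  del 8.0.0.0/8 (clear depth 8)
  lookup 25.114.81.148: bits 000 walk d0:-→d1:-→d2:-→d3:- -> no-route
  del 8.128.0.0/12 (clear depth 12)
  add 0.0.0.0/0 -> H3 at depth 0
  lookup 73.248.0.0: bits 0100100111111000000000 walk d0:H3→d1:-→d2:-→d3:-→d4:-→d5:-→d6:-→d7:-→d8:-→d9:-→d10:-→d11:-→d12:-→d13:-→d14:-→d15:-→d16:-→d17:-→d18:-→d19:-→d20:H3→d21:-→d22:- -> H3
  lookup 1.240.73.113: bits 0000 walk d0:H3→d1:-→d2:-→d3:-→d4:- -> H3
  del 73.248.0.0/20 (clear depth 20)
  add 8.140.64.0/20 -> H5 at depth 20
  add 73.248.3.160/28 -> H0 at depth 28
  add 73.248.3.160/28 -> H2 at depth 28
  lookup 8.140.78.235: bits 00001000100011000100 walk d0:H3→d1:-→d2:-→d3:-→d4:-→d5:-→d6:H4→d7:-→d8:-→d9:-→d10:-→d11:-→d12:-→d13:-→d14:-→d15:-→d16:H3→d17:-→d18:-→d19:-→d20:H5 -> H5
  lookup 247.91.65.120: bits ε walk d0:H3 -> H3
  add 8.0.0.0/6 -> H0 at depth 6

== LOOKUPS ==
["H3","H2","H3","H3","H3","no-route","H3","H3","H5","H3"]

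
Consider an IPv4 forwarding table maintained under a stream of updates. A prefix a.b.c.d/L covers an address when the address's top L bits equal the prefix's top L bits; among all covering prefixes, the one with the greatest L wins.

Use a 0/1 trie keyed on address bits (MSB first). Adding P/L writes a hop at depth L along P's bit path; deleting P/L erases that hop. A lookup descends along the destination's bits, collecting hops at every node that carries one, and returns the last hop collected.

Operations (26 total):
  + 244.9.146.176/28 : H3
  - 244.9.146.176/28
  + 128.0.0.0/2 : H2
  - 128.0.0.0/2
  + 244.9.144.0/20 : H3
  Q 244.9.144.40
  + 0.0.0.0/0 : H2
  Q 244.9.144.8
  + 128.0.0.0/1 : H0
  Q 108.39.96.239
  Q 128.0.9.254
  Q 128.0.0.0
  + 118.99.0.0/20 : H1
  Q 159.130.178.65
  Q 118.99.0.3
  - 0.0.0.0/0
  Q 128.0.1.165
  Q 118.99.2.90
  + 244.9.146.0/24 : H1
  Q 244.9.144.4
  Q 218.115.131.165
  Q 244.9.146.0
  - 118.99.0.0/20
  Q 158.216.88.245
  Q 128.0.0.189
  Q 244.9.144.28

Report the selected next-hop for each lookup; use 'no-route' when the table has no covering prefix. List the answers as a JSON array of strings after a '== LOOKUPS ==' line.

Process each operation:
  add 244.9.146.176/28 -> H3 at depth 28
  del 244.9.146.176/28 (clear depth 28)
  add 128.0.0.0/2 -> H2 at depth 2
  del 128.0.0.0/2 (clear depth 2)
  add 244.9.144.0/20 -> H3 at depth 20
  ? 244.9.144.40  path d0:-→d1:-→d2:-→d3:-→d4:-→d5:-→d6:-→d7:-→d8:-→d9:-→d10:-→d11:-→d12:-→d13:-→d14:-→d15:-→d16:-→d17:-→d18:-→d19:-→d20:H3→d21:-→d22:-  best=H3
  add 0.0.0.0/0 -> H2 at depth 0
  ? 244.9.144.8  path d0:H2→d1:-→d2:-→d3:-→d4:-→d5:-→d6:-→d7:-→d8:-→d9:-→d10:-→d11:-→d12:-→d13:-→d14:-→d15:-→d16:-→d17:-→d18:-→d19:-→d20:H3→d21:-→d22:-  best=H3
  add 128.0.0.0/1 -> H0 at depth 1
  ? 108.39.96.239  path d0:H2  best=H2
  ? 128.0.9.254  path d0:H2→d1:H0→d2:-  best=H0
  ? 128.0.0.0  path d0:H2→d1:H0→d2:-  best=H0
  add 118.99.0.0/20 -> H1 at depth 20
  ? 159.130.178.65  path d0:H2→d1:H0→d2:-  best=H0
  ? 118.99.0.3  path d0:H2→d1:-→d2:-→d3:-→d4:-→d5:-→d6:-→d7:-→d8:-→d9:-→d10:-→d11:-→d12:-→d13:-→d14:-→d15:-→d16:-→d17:-→d18:-→d19:-→d20:H1  best=H1
  del 0.0.0.0/0 (clear depth 0)
  ? 128.0.1.165  path d0:-→d1:H0→d2:-  best=H0
  ? 118.99.2.90  path d0:-→d1:-→d2:-→d3:-→d4:-→d5:-→d6:-→d7:-→d8:-→d9:-→d10:-→d11:-→d12:-→d13:-→d14:-→d15:-→d16:-→d17:-→d18:-→d19:-→d20:H1  best=H1
  add 244.9.146.0/24 -> H1 at depth 24
  ? 244.9.144.4  path d0:-→d1:H0→d2:-→d3:-→d4:-→d5:-→d6:-→d7:-→d8:-→d9:-→d10:-→d11:-→d12:-→d13:-→d14:-→d15:-→d16:-→d17:-→d18:-→d19:-→d20:H3→d21:-→d22:-  best=H3
  ? 218.115.131.165  path d0:-→d1:H0→d2:-  best=H0
  ? 244.9.146.0  path d0:-→d1:H0→d2:-→d3:-→d4:-→d5:-→d6:-→d7:-→d8:-→d9:-→d10:-→d11:-→d12:-→d13:-→d14:-→d15:-→d16:-→d17:-→d18:-→d19:-→d20:H3→d21:-→d22:-→d23:-→d24:H1  best=H1
  del 118.99.0.0/20 (clear depth 20)
  ? 158.216.88.245  path d0:-→d1:H0→d2:-  best=H0
  ? 128.0.0.189  path d0:-→d1:H0→d2:-  best=H0
  ? 244.9.144.28  path d0:-→d1:H0→d2:-→d3:-→d4:-→d5:-→d6:-→d7:-→d8:-→d9:-→d10:-→d11:-→d12:-→d13:-→d14:-→d15:-→d16:-→d17:-→d18:-→d19:-→d20:H3→d21:-→d22:-  best=H3

== LOOKUPS ==
["H3","H3","H2","H0","H0","H0","H1","H0","H1","H3","H0","H1","H0","H0","H3"]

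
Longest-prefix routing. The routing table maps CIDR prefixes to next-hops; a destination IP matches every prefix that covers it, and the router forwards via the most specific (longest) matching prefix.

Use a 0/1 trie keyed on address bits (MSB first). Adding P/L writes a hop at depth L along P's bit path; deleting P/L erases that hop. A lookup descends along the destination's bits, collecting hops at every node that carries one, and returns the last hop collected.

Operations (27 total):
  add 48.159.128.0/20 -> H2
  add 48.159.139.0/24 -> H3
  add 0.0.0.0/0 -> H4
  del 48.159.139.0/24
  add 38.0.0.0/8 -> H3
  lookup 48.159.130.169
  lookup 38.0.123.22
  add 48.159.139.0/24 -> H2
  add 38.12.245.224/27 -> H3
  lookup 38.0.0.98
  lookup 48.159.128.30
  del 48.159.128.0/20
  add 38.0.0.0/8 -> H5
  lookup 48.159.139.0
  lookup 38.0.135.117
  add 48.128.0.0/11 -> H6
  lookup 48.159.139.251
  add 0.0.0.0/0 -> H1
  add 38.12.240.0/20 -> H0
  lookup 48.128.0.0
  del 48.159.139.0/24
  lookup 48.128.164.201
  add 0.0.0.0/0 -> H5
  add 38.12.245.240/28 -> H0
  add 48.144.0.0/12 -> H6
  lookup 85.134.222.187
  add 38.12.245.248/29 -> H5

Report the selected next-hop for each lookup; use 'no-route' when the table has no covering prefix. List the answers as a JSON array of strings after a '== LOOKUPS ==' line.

Trace:
  add 48.159.128.0/20 -> H2 at depth 20
  add 48.159.139.0/24 -> H3 at depth 24
  add 0.0.0.0/0 -> H4 at depth 0
  del 48.159.139.0/24 (clear depth 24)
  add 38.0.0.0/8 -> H3 at depth 8
  lookup 48.159.130.169: bits 00110000100111111000 walk d0:H4→d1:-→d2:-→d3:-→d4:-→d5:-→d6:-→d7:-→d8:-→d9:-→d10:-→d11:-→d12:-→d13:-→d14:-→d15:-→d16:-→d17:-→d18:-→d19:-→d20:H2 -> H2
  lookup 38.0.123.22: bits 00100110 walk d0:H4→d1:-→d2:-→d3:-→d4:-→d5:-→d6:-→d7:-→d8:H3 -> H3
  add 48.159.139.0/24 -> H2 at depth 24
  add 38.12.245.224/27 -> H3 at depth 27
  lookup 38.0.0.98: bits 001001100000 walk d0:H4→d1:-→d2:-→d3:-→d4:-→d5:-→d6:-→d7:-→d8:H3→d9:-→d10:-→d11:-→d12:- -> H3
  lookup 48.159.128.30: bits 00110000100111111000 walk d0:H4→d1:-→d2:-→d3:-→d4:-→d5:-→d6:-→d7:-→d8:-→d9:-→d10:-→d11:-→d12:-→d13:-→d14:-→d15:-→d16:-→d17:-→d18:-→d19:-→d20:H2 -> H2
  del 48.159.128.0/20 (clear depth 20)
  add 38.0.0.0/8 -> H5 at depth 8
  lookup 48.159.139.0: bits 001100001001111110001011 walk d0:H4→d1:-→d2:-→d3:-→d4:-→d5:-→d6:-→d7:-→d8:-→d9:-→d10:-→d11:-→d12:-→d13:-→d14:-→d15:-→d16:-→d17:-→d18:-→d19:-→d20:-→d21:-→d22:-→d23:-→d24:H2 -> H2
  lookup 38.0.135.117: bits 001001100000 walk d0:H4→d1:-→d2:-→d3:-→d4:-→d5:-→d6:-→d7:-→d8:H5→d9:-→d10:-→d11:-→d12:- -> H5
  add 48.128.0.0/11 -> H6 at depth 11
  lookup 48.159.139.251: bits 001100001001111110001011 walk d0:H4→d1:-→d2:-→d3:-→d4:-→d5:-→d6:-→d7:-→d8:-→d9:-→d10:-→d11:H6→d12:-→d13:-→d14:-→d15:-→d16:-→d17:-→d18:-→d19:-→d20:-→d21:-→d22:-→d23:-→d24:H2 -> H2
  add 0.0.0.0/0 -> H1 at depth 0
  add 38.12.240.0/20 -> H0 at depth 20
  lookup 48.128.0.0: bits 00110000100 walk d0:H1→d1:-→d2:-→d3:-→d4:-→d5:-→d6:-→d7:-→d8:-→d9:-→d10:-→d11:H6 -> H6
  del 48.159.139.0/24 (clear depth 24)
  lookup 48.128.164.201: bits 00110000100 walk d0:H1→d1:-→d2:-→d3:-→d4:-→d5:-→d6:-→d7:-→d8:-→d9:-→d10:-→d11:H6 -> H6
  add 0.0.0.0/0 -> H5 at depth 0
  add 38.12.245.240/28 -> H0 at depth 28
  add 48.144.0.0/12 -> H6 at depth 12
  lookup 85.134.222.187: bits 0 walk d0:H5→d1:- -> H5
  add 38.12.245.248/29 -> H5 at depth 29

== LOOKUPS ==
["H2","H3","H3","H2","H2","H5","H2","H6","H6","H5"]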